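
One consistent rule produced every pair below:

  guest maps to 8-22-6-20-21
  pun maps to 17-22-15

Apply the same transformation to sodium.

g is letter #7 and maps to 8: an offset of 1. The number is (letter's place in the alphabet, a=1) + 1.
For sodium: s=19→20, o=15→16, d=4→5, i=9→10, u=21→22, m=13→14.

20-16-5-10-22-14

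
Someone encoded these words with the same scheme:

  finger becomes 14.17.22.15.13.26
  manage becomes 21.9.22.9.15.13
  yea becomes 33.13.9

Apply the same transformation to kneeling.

Each letter is replaced by its alphabet position (a=1..z=26) + 8.
For kneeling: k=11→19, n=14→22, e=5→13, e=5→13, l=12→20, i=9→17, n=14→22, g=7→15.

19.22.13.13.20.17.22.15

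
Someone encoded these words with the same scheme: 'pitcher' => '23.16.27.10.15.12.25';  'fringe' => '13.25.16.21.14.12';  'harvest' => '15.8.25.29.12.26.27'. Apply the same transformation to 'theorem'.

27.15.12.22.25.12.20

p is letter #16 and maps to 23: an offset of 7. Each letter is replaced by its alphabet position (a=1..z=26) + 7.
Applying it to theorem: t=20→27, h=8→15, e=5→12, o=15→22, r=18→25, e=5→12, m=13→20.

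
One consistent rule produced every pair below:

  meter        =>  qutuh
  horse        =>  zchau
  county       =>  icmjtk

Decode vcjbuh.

m(12)→q(16) and e(4)→u(20) fit y≡19x+22 (mod 26); the inverse of 19 mod 26 is 11. Each letter's alphabet position (a=0..z=25) is mapped through 19·x+22 mod 26 — an affine cipher.
Decoding vcjbuh: v(21)→11·(21−22)≡15=p; c(2)→11·(2−22)≡14=o; j(9)→11·(9−22)≡13=n; b(1)→11·(1−22)≡3=d; u(20)→11·(20−22)≡4=e; h(7)→11·(7−22)≡17=r (all mod 26).

ponder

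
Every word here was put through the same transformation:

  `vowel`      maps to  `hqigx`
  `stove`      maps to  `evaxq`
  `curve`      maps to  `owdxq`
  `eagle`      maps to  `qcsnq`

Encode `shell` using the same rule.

Shifts by position in vowel: pos 0: v→h (+12), pos 1: o→q (+2), pos 2: w→i (+12), pos 3: e→g (+2) — repeating every 2. It's a Vigenère-style cipher with numeric key [12,2]: position i shifts by key[i mod 2].
On shell: s+12=e, h+2=j, e+12=q, l+2=n, l+12=x.

ejqnx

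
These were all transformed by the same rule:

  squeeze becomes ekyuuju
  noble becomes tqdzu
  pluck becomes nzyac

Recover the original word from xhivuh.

s(18)→e(4) and q(16)→k(10) fit y≡23x+6 (mod 26); the inverse of 23 mod 26 is 17. This is an affine cipher: with a=0,…,z=25, each position x becomes (23x+6) mod 26.
Undoing it on xhivuh: x(23)→17·(23−6)≡3=d; h(7)→17·(7−6)≡17=r; i(8)→17·(8−6)≡8=i; v(21)→17·(21−6)≡21=v; u(20)→17·(20−6)≡4=e; h(7)→17·(7−6)≡17=r (all mod 26).

driver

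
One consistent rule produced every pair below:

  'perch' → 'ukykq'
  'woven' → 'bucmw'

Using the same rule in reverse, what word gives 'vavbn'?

quote

In perch: p→u is +5, e→k is +6, r→y is +7, c→k is +8 — the shift increases by 1 each position. Each letter shifts forward by (position + 5), i.e. 5, 6, 7, … — the shift grows by one for each successive letter.
Reversing it on vavbn: v−5=q, a−6=u, v−7=o, b−8=t, n−9=e.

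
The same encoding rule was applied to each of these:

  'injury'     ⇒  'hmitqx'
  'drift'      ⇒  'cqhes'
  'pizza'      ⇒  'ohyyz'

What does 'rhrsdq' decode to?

Compare letters: i→h is +25, n→m is +25, j→i is +25 — a constant shift. This is a Caesar cipher with shift 25.
Reversing it on rhrsdq: r−25=s, h−25=i, r−25=s, s−25=t, d−25=e, q−25=r.

sister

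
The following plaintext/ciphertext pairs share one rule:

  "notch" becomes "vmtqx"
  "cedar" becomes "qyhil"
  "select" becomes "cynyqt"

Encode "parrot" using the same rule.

dillmt

n(13)→v(21) and o(14)→m(12) fit y≡17x+8 (mod 26); the inverse of 17 mod 26 is 23. This is an affine cipher: with a=0,…,z=25, each position x becomes (17x+8) mod 26.
For parrot: p(15)→17·15+8≡3=d; a(0)→17·0+8≡8=i; r(17)→17·17+8≡11=l; r(17)→17·17+8≡11=l; o(14)→17·14+8≡12=m; t(19)→17·19+8≡19=t (all mod 26).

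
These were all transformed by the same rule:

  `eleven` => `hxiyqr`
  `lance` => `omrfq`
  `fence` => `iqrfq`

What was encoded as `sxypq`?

A repeating key of period 3 is used — shifts +3, +12, +4 over and over.
Reversing it on sxypq: s−3=p, x−12=l, y−4=u, p−3=m, q−12=e.

plume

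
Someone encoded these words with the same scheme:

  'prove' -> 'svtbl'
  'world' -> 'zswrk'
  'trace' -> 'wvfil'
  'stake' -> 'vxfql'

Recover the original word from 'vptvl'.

In prove: p→s is +3, r→v is +4, o→t is +5, v→b is +6 — the shift increases by 1 each position. Letter i (0-indexed) is shifted by i+3, so successive shifts are 3, 4, 5, ….
Reversing it on vptvl: v−3=s, p−4=l, t−5=o, v−6=p, l−7=e.

slope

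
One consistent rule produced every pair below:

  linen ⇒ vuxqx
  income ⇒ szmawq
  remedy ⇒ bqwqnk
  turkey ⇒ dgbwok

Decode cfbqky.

stream

Shifts by position in linen: pos 0: l→v (+10), pos 1: i→u (+12), pos 2: n→x (+10), pos 3: e→q (+12) — repeating every 2. It's a Vigenère-style cipher with numeric key [10,12]: position i shifts by key[i mod 2].
Reversing it on cfbqky: c−10=s, f−12=t, b−10=r, q−12=e, k−10=a, y−12=m.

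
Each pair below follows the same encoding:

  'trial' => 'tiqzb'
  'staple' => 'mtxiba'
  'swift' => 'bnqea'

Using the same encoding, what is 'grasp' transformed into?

Two steps: reverse the string, then apply a Caesar shift of +8.
On grasp: reverse → psarg; then shift: p+8=x, s+8=a, a+8=i, r+8=z, g+8=o.

xaizo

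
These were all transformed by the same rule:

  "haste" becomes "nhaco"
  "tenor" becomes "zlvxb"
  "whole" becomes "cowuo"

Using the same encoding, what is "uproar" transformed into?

In haste: h→n is +6, a→h is +7, s→a is +8, t→c is +9 — the shift increases by 1 each position. The shift increases by 1 at each position, starting from +6: 6, 7, 8, ….
On uproar: u+6=a, p+7=w, r+8=z, o+9=x, a+10=k, r+11=c.

awzxkc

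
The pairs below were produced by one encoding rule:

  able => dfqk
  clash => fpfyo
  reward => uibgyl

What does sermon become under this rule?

viwsvv

The shift increases by 1 at each position, starting from +3: 3, 4, 5, ….
For sermon: s+3=v, e+4=i, r+5=w, m+6=s, o+7=v, n+8=v.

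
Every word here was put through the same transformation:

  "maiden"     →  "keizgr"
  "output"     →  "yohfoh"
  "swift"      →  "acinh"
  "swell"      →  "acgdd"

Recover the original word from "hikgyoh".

m(12)→k(10) and a(0)→e(4) fit y≡7x+4 (mod 26); the inverse of 7 mod 26 is 15. Each letter's alphabet position (a=0..z=25) is mapped through 7·x+4 mod 26 — an affine cipher.
Decoding hikgyoh: h(7)→15·(7−4)≡19=t; i(8)→15·(8−4)≡8=i; k(10)→15·(10−4)≡12=m; g(6)→15·(6−4)≡4=e; y(24)→15·(24−4)≡14=o; o(14)→15·(14−4)≡20=u; h(7)→15·(7−4)≡19=t (all mod 26).

timeout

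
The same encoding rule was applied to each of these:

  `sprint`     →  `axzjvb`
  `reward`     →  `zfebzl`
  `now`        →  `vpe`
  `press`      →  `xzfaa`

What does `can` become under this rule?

kbv

The shift depends on letter class: consonant s→a is +8, but vowel i→j is +1. Vowels shift forward by 1 and consonants shift forward by 8.
On can: c(cons)+8=k, a(vowel)+1=b, n(cons)+8=v.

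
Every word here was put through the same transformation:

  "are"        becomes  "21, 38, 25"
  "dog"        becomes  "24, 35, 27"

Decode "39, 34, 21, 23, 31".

snack

The number is (letter's place in the alphabet, a=1) + 20.
Decoding 39, 34, 21, 23, 31: 39→(39−20)÷1=19=s, 34→(34−20)÷1=14=n, 21→(21−20)÷1=1=a, 23→(23−20)÷1=3=c, 31→(31−20)÷1=11=k.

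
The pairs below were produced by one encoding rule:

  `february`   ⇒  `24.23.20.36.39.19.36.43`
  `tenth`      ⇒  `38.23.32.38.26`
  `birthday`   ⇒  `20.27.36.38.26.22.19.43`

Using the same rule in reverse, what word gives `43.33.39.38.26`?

youth

f is letter #6 and maps to 24: an offset of 18. Each letter is replaced by its alphabet position (a=1..z=26) + 18.
Decoding 43.33.39.38.26: 43→(43−18)÷1=25=y, 33→(33−18)÷1=15=o, 39→(39−18)÷1=21=u, 38→(38−18)÷1=20=t, 26→(26−18)÷1=8=h.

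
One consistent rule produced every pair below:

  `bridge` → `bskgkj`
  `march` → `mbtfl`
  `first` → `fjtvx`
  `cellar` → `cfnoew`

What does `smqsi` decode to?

In bridge: b→b is +0, r→s is +1, i→k is +2, d→g is +3 — the shift increases by 1 each position. Each letter shifts forward by its position index (0, 1, 2, …) — the shift grows by one for each successive letter.
Decoding smqsi: s−0=s, m−1=l, q−2=o, s−3=p, i−4=e.

slope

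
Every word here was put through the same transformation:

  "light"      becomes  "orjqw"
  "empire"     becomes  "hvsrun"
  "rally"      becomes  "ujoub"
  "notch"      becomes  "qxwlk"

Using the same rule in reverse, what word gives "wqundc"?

The shifts repeat in a cycle of length 2: positions 0,1,… shift by +3, +9, then the pattern repeats.
Undoing it on wqundc: w−3=t, q−9=h, u−3=r, n−9=e, d−3=a, c−9=t.

threat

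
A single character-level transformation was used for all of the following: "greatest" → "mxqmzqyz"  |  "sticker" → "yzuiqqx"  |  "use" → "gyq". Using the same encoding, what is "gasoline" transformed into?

mmyarutq

The shift depends on letter class: consonant g→m is +6, but vowel e→q is +12. Two shifts are in play — +12 for a/e/i/o/u, +6 for every other letter.
On gasoline: g(cons)+6=m, a(vowel)+12=m, s(cons)+6=y, o(vowel)+12=a, l(cons)+6=r, i(vowel)+12=u, n(cons)+6=t, e(vowel)+12=q.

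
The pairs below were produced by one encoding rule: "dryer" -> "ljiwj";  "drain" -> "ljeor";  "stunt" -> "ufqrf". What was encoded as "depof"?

habit

Treating letters as 0–25, the rule is x ↦ 11x + 4 (mod 26).
Undoing it on depof: d(3)→19·(3−4)≡7=h; e(4)→19·(4−4)≡0=a; p(15)→19·(15−4)≡1=b; o(14)→19·(14−4)≡8=i; f(5)→19·(5−4)≡19=t (all mod 26).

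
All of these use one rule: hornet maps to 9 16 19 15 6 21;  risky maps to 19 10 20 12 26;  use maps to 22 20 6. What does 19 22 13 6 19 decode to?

h is letter #8 and maps to 9: an offset of 1. Letters become their 1-based position plus 1 (so a→2, b→3, …).
Reversing it on 19 22 13 6 19: 19→(19−1)÷1=18=r, 22→(22−1)÷1=21=u, 13→(13−1)÷1=12=l, 6→(6−1)÷1=5=e, 19→(19−1)÷1=18=r.

ruler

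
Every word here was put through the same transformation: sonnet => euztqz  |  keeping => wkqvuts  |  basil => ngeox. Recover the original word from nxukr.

A repeating key of period 2 is used — shifts +12, +6 over and over.
Reversing it on nxukr: n−12=b, x−6=r, u−12=i, k−6=e, r−12=f.

brief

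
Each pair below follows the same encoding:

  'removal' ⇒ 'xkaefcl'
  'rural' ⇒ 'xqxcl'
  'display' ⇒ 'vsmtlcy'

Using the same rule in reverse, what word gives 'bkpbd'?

tenth

r(17)→x(23) and e(4)→k(10) fit y≡15x+2 (mod 26); the inverse of 15 mod 26 is 7. This is an affine cipher: with a=0,…,z=25, each position x becomes (15x+2) mod 26.
Decoding bkpbd: b(1)→7·(1−2)≡19=t; k(10)→7·(10−2)≡4=e; p(15)→7·(15−2)≡13=n; b(1)→7·(1−2)≡19=t; d(3)→7·(3−2)≡7=h (all mod 26).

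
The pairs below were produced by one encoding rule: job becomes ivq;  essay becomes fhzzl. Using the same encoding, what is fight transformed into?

The word is reversed, then every letter is shifted forward by 7.
On fight: reverse → thgif; then shift: t+7=a, h+7=o, g+7=n, i+7=p, f+7=m.

aonpm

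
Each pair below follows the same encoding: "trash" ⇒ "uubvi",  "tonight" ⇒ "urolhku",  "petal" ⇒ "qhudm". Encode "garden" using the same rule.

hdsgfq

Shifts by position in trash: pos 0: t→u (+1), pos 1: r→u (+3), pos 2: a→b (+1), pos 3: s→v (+3) — repeating every 2. The shifts repeat in a cycle of length 2: positions 0,1,… shift by +1, +3, then the pattern repeats.
For garden: g+1=h, a+3=d, r+1=s, d+3=g, e+1=f, n+3=q.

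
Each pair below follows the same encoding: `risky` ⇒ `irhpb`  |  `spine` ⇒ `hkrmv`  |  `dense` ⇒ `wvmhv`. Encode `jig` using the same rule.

Letters are reflected about the middle of the alphabet (position → 25−position): Atbash.
Applying it to jig: j↔q, i↔r, g↔t.

qrt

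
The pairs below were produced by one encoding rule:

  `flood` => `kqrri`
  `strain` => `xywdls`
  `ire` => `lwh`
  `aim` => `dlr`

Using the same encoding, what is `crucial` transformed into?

hwxhldq

The shift depends on letter class: consonant f→k is +5, but vowel o→r is +3. The rule splits by letter class: vowels +3, consonants +5.
For crucial: c(cons)+5=h, r(cons)+5=w, u(vowel)+3=x, c(cons)+5=h, i(vowel)+3=l, a(vowel)+3=d, l(cons)+5=q.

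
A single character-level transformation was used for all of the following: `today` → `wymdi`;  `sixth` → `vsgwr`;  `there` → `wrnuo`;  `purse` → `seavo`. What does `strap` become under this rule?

vdadz

Shifts by position in today: pos 0: t→w (+3), pos 1: o→y (+10), pos 2: d→m (+9), pos 3: a→d (+3), pos 4: y→i (+10) — repeating every 3. The shifts repeat in a cycle of length 3: positions 0,1,… shift by +3, +10, +9, then the pattern repeats.
For strap: s+3=v, t+10=d, r+9=a, a+3=d, p+10=z.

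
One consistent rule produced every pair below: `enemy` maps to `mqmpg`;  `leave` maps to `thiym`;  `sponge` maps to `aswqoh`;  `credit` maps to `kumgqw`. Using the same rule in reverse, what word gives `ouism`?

It's a Vigenère-style cipher with numeric key [8,3]: position i shifts by key[i mod 2].
Undoing it on ouism: o−8=g, u−3=r, i−8=a, s−3=p, m−8=e.

grape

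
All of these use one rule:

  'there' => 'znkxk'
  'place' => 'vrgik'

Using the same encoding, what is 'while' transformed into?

Compare letters: t→z is +6, h→n is +6, e→k is +6 — a constant shift. Each letter is shifted forward by 6 in the alphabet (a Caesar shift of +6).
For while: w+6=c, h+6=n, i+6=o, l+6=r, e+6=k.

cnork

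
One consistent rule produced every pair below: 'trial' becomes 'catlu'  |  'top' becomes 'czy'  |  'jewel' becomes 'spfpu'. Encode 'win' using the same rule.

The shift depends on letter class: consonant t→c is +9, but vowel i→t is +11. Vowels shift forward by 11 and consonants shift forward by 9.
Applying it to win: w(cons)+9=f, i(vowel)+11=t, n(cons)+9=w.

ftw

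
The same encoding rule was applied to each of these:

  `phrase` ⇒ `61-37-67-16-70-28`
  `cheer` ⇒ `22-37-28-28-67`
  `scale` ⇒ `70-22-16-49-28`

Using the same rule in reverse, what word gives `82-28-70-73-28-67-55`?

p(#16)→61 and h(#8)→37: differences scale by 3, so n = 3·pos + 13. With a=1..z=26, the number is 3·pos + 13.
Reversing it on 82-28-70-73-28-67-55: 82→(82−13)÷3=23=w, 28→(28−13)÷3=5=e, 70→(70−13)÷3=19=s, 73→(73−13)÷3=20=t, 28→(28−13)÷3=5=e, 67→(67−13)÷3=18=r, 55→(55−13)÷3=14=n.

western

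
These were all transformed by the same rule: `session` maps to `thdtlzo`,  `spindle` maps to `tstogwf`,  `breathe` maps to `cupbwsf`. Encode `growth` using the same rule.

The shifts repeat in a cycle of length 3: positions 0,1,… shift by +1, +3, +11, then the pattern repeats.
On growth: g+1=h, r+3=u, o+11=z, w+1=x, t+3=w, h+11=s.

huzxws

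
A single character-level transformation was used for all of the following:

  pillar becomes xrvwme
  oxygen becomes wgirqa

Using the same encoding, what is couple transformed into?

In pillar: p→x is +8, i→r is +9, l→v is +10, l→w is +11 — the shift increases by 1 each position. Letter i (0-indexed) is shifted by i+8, so successive shifts are 8, 9, 10, ….
For couple: c+8=k, o+9=x, u+10=e, p+11=a, l+12=x, e+13=r.

kxeaxr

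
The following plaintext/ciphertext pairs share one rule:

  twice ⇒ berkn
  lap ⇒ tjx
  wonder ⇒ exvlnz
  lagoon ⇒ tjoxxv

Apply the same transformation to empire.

nuxrzn

The shift depends on letter class: consonant t→b is +8, but vowel i→r is +9. Vowels shift forward by 9 and consonants shift forward by 8.
On empire: e(vowel)+9=n, m(cons)+8=u, p(cons)+8=x, i(vowel)+9=r, r(cons)+8=z, e(vowel)+9=n.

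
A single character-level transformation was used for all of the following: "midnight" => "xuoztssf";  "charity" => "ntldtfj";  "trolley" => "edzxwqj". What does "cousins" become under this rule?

Shifts by position in midnight: pos 0: m→x (+11), pos 1: i→u (+12), pos 2: d→o (+11), pos 3: n→z (+12) — repeating every 2. It's a Vigenère-style cipher with numeric key [11,12]: position i shifts by key[i mod 2].
For cousins: c+11=n, o+12=a, u+11=f, s+12=e, i+11=t, n+12=z, s+11=d.

nafetzd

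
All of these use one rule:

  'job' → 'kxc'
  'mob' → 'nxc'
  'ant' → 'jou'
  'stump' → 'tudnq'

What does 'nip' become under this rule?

orq

The shift depends on letter class: consonant j→k is +1, but vowel o→x is +9. Two shifts are in play — +9 for a/e/i/o/u, +1 for every other letter.
On nip: n(cons)+1=o, i(vowel)+9=r, p(cons)+1=q.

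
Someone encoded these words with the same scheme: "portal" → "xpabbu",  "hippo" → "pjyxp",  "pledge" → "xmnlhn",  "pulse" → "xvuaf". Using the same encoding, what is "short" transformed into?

aixzu

The shifts repeat in a cycle of length 3: positions 0,1,… shift by +8, +1, +9, then the pattern repeats.
Applying it to short: s+8=a, h+1=i, o+9=x, r+8=z, t+1=u.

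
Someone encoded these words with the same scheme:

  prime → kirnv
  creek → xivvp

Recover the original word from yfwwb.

buddy

Each pair mirrors across the alphabet (p↔k, r↔i, i↔r): positions sum to 25. Letters are reflected about the middle of the alphabet (position → 25−position): Atbash.
Reversing it on yfwwb: y↔b, f↔u, w↔d, w↔d, b↔y.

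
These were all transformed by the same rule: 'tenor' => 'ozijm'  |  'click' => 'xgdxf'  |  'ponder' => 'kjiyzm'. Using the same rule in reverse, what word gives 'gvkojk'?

laptop

Compare letters: t→o is +21, e→z is +21, n→i is +21 — a constant shift. Every letter moves 21 places later in the alphabet, wrapping around z→a.
Undoing it on gvkojk: g−21=l, v−21=a, k−21=p, o−21=t, j−21=o, k−21=p.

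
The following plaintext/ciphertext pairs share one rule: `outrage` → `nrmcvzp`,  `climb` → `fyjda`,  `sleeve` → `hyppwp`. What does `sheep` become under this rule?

hepps

o(14)→n(13) and u(20)→r(17) fit y≡5x+21 (mod 26); the inverse of 5 mod 26 is 21. Each letter's alphabet position (a=0..z=25) is mapped through 5·x+21 mod 26 — an affine cipher.
For sheep: s(18)→5·18+21≡7=h; h(7)→5·7+21≡4=e; e(4)→5·4+21≡15=p; e(4)→5·4+21≡15=p; p(15)→5·15+21≡18=s (all mod 26).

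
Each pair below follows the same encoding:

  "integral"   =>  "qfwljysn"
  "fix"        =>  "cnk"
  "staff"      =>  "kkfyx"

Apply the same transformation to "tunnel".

qjsszy

The output letters match the input read backwards, each shifted +5: integral reversed is largetni. Two steps: reverse the string, then apply a Caesar shift of +5.
For tunnel: reverse → lennut; then shift: l+5=q, e+5=j, n+5=s, n+5=s, u+5=z, t+5=y.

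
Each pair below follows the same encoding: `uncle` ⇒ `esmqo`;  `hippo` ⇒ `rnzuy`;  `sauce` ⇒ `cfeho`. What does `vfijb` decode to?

layer

Shifts by position in uncle: pos 0: u→e (+10), pos 1: n→s (+5), pos 2: c→m (+10), pos 3: l→q (+5) — repeating every 2. The shifts repeat in a cycle of length 2: positions 0,1,… shift by +10, +5, then the pattern repeats.
Decoding vfijb: v−10=l, f−5=a, i−10=y, j−5=e, b−10=r.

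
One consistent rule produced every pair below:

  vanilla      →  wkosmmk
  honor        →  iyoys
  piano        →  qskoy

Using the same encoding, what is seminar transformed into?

The shift depends on letter class: consonant v→w is +1, but vowel a→k is +10. Two shifts are in play — +10 for a/e/i/o/u, +1 for every other letter.
Applying it to seminar: s(cons)+1=t, e(vowel)+10=o, m(cons)+1=n, i(vowel)+10=s, n(cons)+1=o, a(vowel)+10=k, r(cons)+1=s.

tonsoks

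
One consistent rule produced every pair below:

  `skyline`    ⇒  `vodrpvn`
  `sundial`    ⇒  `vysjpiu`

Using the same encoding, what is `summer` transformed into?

The shift increases by 1 at each position, starting from +3: 3, 4, 5, ….
On summer: s+3=v, u+4=y, m+5=r, m+6=s, e+7=l, r+8=z.

vyrslz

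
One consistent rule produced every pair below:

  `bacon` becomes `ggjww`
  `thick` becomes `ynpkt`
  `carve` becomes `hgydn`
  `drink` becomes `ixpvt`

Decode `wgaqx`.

In bacon: b→g is +5, a→g is +6, c→j is +7, o→w is +8 — the shift increases by 1 each position. Each letter shifts forward by (position + 5), i.e. 5, 6, 7, … — the shift grows by one for each successive letter.
Reversing it on wgaqx: w−5=r, g−6=a, a−7=t, q−8=i, x−9=o.

ratio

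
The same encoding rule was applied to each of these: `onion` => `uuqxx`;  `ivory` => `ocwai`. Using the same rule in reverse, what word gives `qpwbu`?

kiosk

In onion: o→u is +6, n→u is +7, i→q is +8, o→x is +9 — the shift increases by 1 each position. Letter i (0-indexed) is shifted by i+6, so successive shifts are 6, 7, 8, ….
Reversing it on qpwbu: q−6=k, p−7=i, w−8=o, b−9=s, u−10=k.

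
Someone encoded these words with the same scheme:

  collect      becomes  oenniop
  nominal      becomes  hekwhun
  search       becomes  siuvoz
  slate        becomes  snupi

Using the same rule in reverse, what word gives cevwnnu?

gorilla

Treating letters as 0–25, the rule is x ↦ 23x + 20 (mod 26).
Reversing it on cevwnnu: c(2)→17·(2−20)≡6=g; e(4)→17·(4−20)≡14=o; v(21)→17·(21−20)≡17=r; w(22)→17·(22−20)≡8=i; n(13)→17·(13−20)≡11=l; n(13)→17·(13−20)≡11=l; u(20)→17·(20−20)≡0=a (all mod 26).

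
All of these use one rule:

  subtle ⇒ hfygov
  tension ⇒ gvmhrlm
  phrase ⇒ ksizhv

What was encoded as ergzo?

vital

Each pair mirrors across the alphabet (s↔h, u↔f, b↔y): positions sum to 25. This is the alphabet-reversal cipher (Atbash): a becomes z, b becomes y, etc.
Undoing it on ergzo: e↔v, r↔i, g↔t, z↔a, o↔l.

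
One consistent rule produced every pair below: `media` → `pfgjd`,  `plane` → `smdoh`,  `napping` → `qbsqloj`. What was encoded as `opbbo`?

Shifts by position in media: pos 0: m→p (+3), pos 1: e→f (+1), pos 2: d→g (+3), pos 3: i→j (+1) — repeating every 2. The shifts repeat in a cycle of length 2: positions 0,1,… shift by +3, +1, then the pattern repeats.
Undoing it on opbbo: o−3=l, p−1=o, b−3=y, b−1=a, o−3=l.

loyal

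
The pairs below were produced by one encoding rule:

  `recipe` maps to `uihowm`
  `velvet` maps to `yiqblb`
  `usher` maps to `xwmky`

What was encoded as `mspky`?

joker

In recipe: r→u is +3, e→i is +4, c→h is +5, i→o is +6 — the shift increases by 1 each position. The shift increases by 1 at each position, starting from +3: 3, 4, 5, ….
Reversing it on mspky: m−3=j, s−4=o, p−5=k, k−6=e, y−7=r.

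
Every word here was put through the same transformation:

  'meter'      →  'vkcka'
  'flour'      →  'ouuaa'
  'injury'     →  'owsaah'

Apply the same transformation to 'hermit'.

qkavoc

The rule splits by letter class: vowels +6, consonants +9.
For hermit: h(cons)+9=q, e(vowel)+6=k, r(cons)+9=a, m(cons)+9=v, i(vowel)+6=o, t(cons)+9=c.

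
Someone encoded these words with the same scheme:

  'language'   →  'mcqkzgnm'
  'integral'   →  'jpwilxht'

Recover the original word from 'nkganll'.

midwife

In language: l→m is +1, a→c is +2, n→q is +3, g→k is +4 — the shift increases by 1 each position. Letter i (0-indexed) is shifted by i+1, so successive shifts are 1, 2, 3, ….
Reversing it on nkganll: n−1=m, k−2=i, g−3=d, a−4=w, n−5=i, l−6=f, l−7=e.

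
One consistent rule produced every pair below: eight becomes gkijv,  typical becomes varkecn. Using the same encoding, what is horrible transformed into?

This is a Caesar cipher with shift 2.
Applying it to horrible: h+2=j, o+2=q, r+2=t, r+2=t, i+2=k, b+2=d, l+2=n, e+2=g.

jqttkdng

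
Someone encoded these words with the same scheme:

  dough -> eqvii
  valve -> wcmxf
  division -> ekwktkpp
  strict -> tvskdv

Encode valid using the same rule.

wcmke

Shifts by position in dough: pos 0: d→e (+1), pos 1: o→q (+2), pos 2: u→v (+1), pos 3: g→i (+2) — repeating every 2. A repeating key of period 2 is used — shifts +1, +2 over and over.
Applying it to valid: v+1=w, a+2=c, l+1=m, i+2=k, d+1=e.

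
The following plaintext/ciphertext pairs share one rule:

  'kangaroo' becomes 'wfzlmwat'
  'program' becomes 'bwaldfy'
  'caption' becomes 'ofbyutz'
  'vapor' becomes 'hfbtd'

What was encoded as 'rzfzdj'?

future

Shifts by position in kangaroo: pos 0: k→w (+12), pos 1: a→f (+5), pos 2: n→z (+12), pos 3: g→l (+5) — repeating every 2. The shifts repeat in a cycle of length 2: positions 0,1,… shift by +12, +5, then the pattern repeats.
Undoing it on rzfzdj: r−12=f, z−5=u, f−12=t, z−5=u, d−12=r, j−5=e.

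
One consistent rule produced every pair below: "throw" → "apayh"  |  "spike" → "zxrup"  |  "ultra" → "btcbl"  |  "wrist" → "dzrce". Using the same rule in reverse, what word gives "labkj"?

essay

Letter i (0-indexed) is shifted by i+7, so successive shifts are 7, 8, 9, ….
Undoing it on labkj: l−7=e, a−8=s, b−9=s, k−10=a, j−11=y.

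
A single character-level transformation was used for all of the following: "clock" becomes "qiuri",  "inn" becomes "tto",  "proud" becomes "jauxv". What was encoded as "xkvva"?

upper

The output letters match the input read backwards, each shifted +6: clock reversed is kcolc. Read the word backwards and shift each letter +6.
Decoding xkvva: shift back: x−6=r, k−6=e, v−6=p, v−6=p, a−6=u → reppu; then reverse → upper.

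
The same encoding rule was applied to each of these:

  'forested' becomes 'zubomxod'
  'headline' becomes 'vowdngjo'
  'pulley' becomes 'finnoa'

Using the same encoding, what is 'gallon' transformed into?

kwnnuj

f(5)→z(25) and o(14)→u(20) fit y≡11x+22 (mod 26); the inverse of 11 mod 26 is 19. This is an affine cipher: with a=0,…,z=25, each position x becomes (11x+22) mod 26.
Applying it to gallon: g(6)→11·6+22≡10=k; a(0)→11·0+22≡22=w; l(11)→11·11+22≡13=n; l(11)→11·11+22≡13=n; o(14)→11·14+22≡20=u; n(13)→11·13+22≡9=j (all mod 26).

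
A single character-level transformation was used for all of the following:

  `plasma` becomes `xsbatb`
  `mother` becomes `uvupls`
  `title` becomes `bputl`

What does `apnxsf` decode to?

simple

Shifts by position in plasma: pos 0: p→x (+8), pos 1: l→s (+7), pos 2: a→b (+1), pos 3: s→a (+8), pos 4: m→t (+7), pos 5: a→b (+1) — repeating every 3. It's a Vigenère-style cipher with numeric key [8,7,1]: position i shifts by key[i mod 3].
Decoding apnxsf: a−8=s, p−7=i, n−1=m, x−8=p, s−7=l, f−1=e.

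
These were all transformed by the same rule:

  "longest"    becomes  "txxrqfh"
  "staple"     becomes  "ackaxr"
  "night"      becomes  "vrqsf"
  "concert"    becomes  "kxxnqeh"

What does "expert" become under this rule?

mgzpdg

In longest: l→t is +8, o→x is +9, n→x is +10, g→r is +11 — the shift increases by 1 each position. The shift increases by 1 at each position, starting from +8: 8, 9, 10, ….
For expert: e+8=m, x+9=g, p+10=z, e+11=p, r+12=d, t+13=g.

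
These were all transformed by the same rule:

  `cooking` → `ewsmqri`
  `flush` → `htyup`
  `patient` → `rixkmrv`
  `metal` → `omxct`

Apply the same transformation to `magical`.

oikkken

A repeating key of period 3 is used — shifts +2, +8, +4 over and over.
On magical: m+2=o, a+8=i, g+4=k, i+2=k, c+8=k, a+4=e, l+2=n.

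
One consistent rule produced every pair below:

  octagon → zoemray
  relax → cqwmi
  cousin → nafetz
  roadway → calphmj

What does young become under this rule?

jafzr

A repeating key of period 2 is used — shifts +11, +12 over and over.
On young: y+11=j, o+12=a, u+11=f, n+12=z, g+11=r.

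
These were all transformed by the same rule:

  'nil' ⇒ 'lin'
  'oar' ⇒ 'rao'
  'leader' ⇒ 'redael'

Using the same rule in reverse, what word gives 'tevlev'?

The output letters match the input read backwards: nil reversed is lin. It's just the letters in reverse order.
Decoding tevlev: then reverse → velvet.

velvet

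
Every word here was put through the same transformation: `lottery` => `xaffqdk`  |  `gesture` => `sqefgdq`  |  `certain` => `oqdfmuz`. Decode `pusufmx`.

Each letter is shifted forward by 12 in the alphabet (a Caesar shift of +12).
Decoding pusufmx: p−12=d, u−12=i, s−12=g, u−12=i, f−12=t, m−12=a, x−12=l.

digital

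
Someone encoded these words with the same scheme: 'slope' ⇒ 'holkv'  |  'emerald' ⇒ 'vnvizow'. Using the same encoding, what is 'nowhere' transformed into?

mldsviv

Each pair mirrors across the alphabet (s↔h, l↔o, o↔l): positions sum to 25. Letters are reflected about the middle of the alphabet (position → 25−position): Atbash.
For nowhere: n↔m, o↔l, w↔d, h↔s, e↔v, r↔i, e↔v.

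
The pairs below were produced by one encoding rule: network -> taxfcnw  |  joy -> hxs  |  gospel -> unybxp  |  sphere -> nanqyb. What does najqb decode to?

The output letters match the input read backwards, each shifted +9: network reversed is krowten. Two steps: reverse the string, then apply a Caesar shift of +9.
Decoding najqb: shift back: n−9=e, a−9=r, j−9=a, q−9=h, b−9=s → erahs; then reverse → share.

share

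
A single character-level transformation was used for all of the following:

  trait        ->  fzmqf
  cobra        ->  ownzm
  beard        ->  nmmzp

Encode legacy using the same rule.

Shifts by position in trait: pos 0: t→f (+12), pos 1: r→z (+8), pos 2: a→m (+12), pos 3: i→q (+8) — repeating every 2. A repeating key of period 2 is used — shifts +12, +8 over and over.
For legacy: l+12=x, e+8=m, g+12=s, a+8=i, c+12=o, y+8=g.

xmsiog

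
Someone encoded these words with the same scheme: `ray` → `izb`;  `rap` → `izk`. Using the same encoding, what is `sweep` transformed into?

Each letter is replaced by its mirror in the alphabet: a↔z, b↔y, c↔x, and so on (the Atbash cipher).
On sweep: s↔h, w↔d, e↔v, e↔v, p↔k.

hdvvk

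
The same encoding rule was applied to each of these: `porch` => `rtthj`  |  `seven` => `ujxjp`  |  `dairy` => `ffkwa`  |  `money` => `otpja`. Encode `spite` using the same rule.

uukyg

Shifts by position in porch: pos 0: p→r (+2), pos 1: o→t (+5), pos 2: r→t (+2), pos 3: c→h (+5) — repeating every 2. A repeating key of period 2 is used — shifts +2, +5 over and over.
For spite: s+2=u, p+5=u, i+2=k, t+5=y, e+2=g.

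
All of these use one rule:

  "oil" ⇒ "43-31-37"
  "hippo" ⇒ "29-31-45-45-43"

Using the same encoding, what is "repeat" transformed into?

49-23-45-23-15-53

o(#15)→43 and i(#9)→31: differences scale by 2, so n = 2·pos + 13. The formula is n = 2×(alphabet index, a=1) + 13.
For repeat: r=18→49, e=5→23, p=16→45, e=5→23, a=1→15, t=20→53.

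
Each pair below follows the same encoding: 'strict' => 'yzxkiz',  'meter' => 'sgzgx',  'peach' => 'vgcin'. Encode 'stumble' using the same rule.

The shift depends on letter class: consonant s→y is +6, but vowel i→k is +2. Vowels shift forward by 2 and consonants shift forward by 6.
Applying it to stumble: s(cons)+6=y, t(cons)+6=z, u(vowel)+2=w, m(cons)+6=s, b(cons)+6=h, l(cons)+6=r, e(vowel)+2=g.

yzwshrg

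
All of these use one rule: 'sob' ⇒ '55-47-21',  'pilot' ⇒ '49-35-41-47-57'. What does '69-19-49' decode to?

s(#19)→55 and o(#15)→47: differences scale by 2, so n = 2·pos + 17. The formula is n = 2×(alphabet index, a=1) + 17.
Decoding 69-19-49: 69→(69−17)÷2=26=z, 19→(19−17)÷2=1=a, 49→(49−17)÷2=16=p.

zap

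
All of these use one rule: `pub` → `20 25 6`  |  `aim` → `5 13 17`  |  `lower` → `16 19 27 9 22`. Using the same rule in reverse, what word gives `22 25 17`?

The number is (letter's place in the alphabet, a=1) + 4.
Decoding 22 25 17: 22→(22−4)÷1=18=r, 25→(25−4)÷1=21=u, 17→(17−4)÷1=13=m.

rum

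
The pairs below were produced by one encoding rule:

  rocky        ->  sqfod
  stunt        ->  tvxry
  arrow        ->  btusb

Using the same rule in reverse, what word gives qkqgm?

In rocky: r→s is +1, o→q is +2, c→f is +3, k→o is +4 — the shift increases by 1 each position. Letter i (0-indexed) is shifted by i+1, so successive shifts are 1, 2, 3, ….
Undoing it on qkqgm: q−1=p, k−2=i, q−3=n, g−4=c, m−5=h.

pinch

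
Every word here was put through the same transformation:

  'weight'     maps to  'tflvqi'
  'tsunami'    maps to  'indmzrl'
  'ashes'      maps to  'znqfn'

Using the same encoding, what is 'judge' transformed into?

w(22)→t(19) and e(4)→f(5) fit y≡21x+25 (mod 26); the inverse of 21 mod 26 is 5. Each letter's alphabet position (a=0..z=25) is mapped through 21·x+25 mod 26 — an affine cipher.
Applying it to judge: j(9)→21·9+25≡6=g; u(20)→21·20+25≡3=d; d(3)→21·3+25≡10=k; g(6)→21·6+25≡21=v; e(4)→21·4+25≡5=f (all mod 26).

gdkvf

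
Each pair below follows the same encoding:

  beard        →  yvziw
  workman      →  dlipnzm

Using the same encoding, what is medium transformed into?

nvwrfn

Each letter is replaced by its mirror in the alphabet: a↔z, b↔y, c↔x, and so on (the Atbash cipher).
For medium: m↔n, e↔v, d↔w, i↔r, u↔f, m↔n.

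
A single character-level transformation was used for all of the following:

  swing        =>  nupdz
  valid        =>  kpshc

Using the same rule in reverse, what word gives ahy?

rat

Read the word backwards and shift each letter +7.
Reversing it on ahy: shift back: a−7=t, h−7=a, y−7=r → tar; then reverse → rat.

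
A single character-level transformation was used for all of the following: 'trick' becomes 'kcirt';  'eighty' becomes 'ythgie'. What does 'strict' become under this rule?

The output letters match the input read backwards: trick reversed is kcirt. The word is simply reversed.
For strict: reverse → tcirts.

tcirts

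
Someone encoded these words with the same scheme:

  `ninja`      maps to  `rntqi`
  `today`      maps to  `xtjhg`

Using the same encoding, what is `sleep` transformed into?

In ninja: n→r is +4, i→n is +5, n→t is +6, j→q is +7 — the shift increases by 1 each position. Letter i (0-indexed) is shifted by i+4, so successive shifts are 4, 5, 6, ….
Applying it to sleep: s+4=w, l+5=q, e+6=k, e+7=l, p+8=x.

wqklx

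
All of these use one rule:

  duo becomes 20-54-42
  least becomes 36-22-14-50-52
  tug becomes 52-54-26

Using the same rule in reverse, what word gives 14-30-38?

aim

d(#4)→20 and u(#21)→54: differences scale by 2, so n = 2·pos + 12. The formula is n = 2×(alphabet index, a=1) + 12.
Decoding 14-30-38: 14→(14−12)÷2=1=a, 30→(30−12)÷2=9=i, 38→(38−12)÷2=13=m.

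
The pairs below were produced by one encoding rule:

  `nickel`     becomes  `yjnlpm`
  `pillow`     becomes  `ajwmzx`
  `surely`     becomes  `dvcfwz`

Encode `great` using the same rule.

Shifts by position in nickel: pos 0: n→y (+11), pos 1: i→j (+1), pos 2: c→n (+11), pos 3: k→l (+1) — repeating every 2. It's a Vigenère-style cipher with numeric key [11,1]: position i shifts by key[i mod 2].
Applying it to great: g+11=r, r+1=s, e+11=p, a+1=b, t+11=e.

rspbe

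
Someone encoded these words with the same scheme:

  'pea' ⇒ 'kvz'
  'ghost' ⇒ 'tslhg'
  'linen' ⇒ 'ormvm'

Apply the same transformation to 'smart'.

Each pair mirrors across the alphabet (p↔k, e↔v, a↔z): positions sum to 25. Letters are reflected about the middle of the alphabet (position → 25−position): Atbash.
Applying it to smart: s↔h, m↔n, a↔z, r↔i, t↔g.

hnzig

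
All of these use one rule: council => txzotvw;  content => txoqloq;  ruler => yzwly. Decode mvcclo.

hidden

c(2)→t(19) and o(14)→x(23) fit y≡9x+1 (mod 26); the inverse of 9 mod 26 is 3. This is an affine cipher: with a=0,…,z=25, each position x becomes (9x+1) mod 26.
Undoing it on mvcclo: m(12)→3·(12−1)≡7=h; v(21)→3·(21−1)≡8=i; c(2)→3·(2−1)≡3=d; c(2)→3·(2−1)≡3=d; l(11)→3·(11−1)≡4=e; o(14)→3·(14−1)≡13=n (all mod 26).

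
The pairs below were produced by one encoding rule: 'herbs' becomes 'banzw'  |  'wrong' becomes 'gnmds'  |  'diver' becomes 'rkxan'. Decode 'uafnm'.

h(7)→b(1) and e(4)→a(0) fit y≡9x+16 (mod 26); the inverse of 9 mod 26 is 3. Each letter's alphabet position (a=0..z=25) is mapped through 9·x+16 mod 26 — an affine cipher.
Undoing it on uafnm: u(20)→3·(20−16)≡12=m; a(0)→3·(0−16)≡4=e; f(5)→3·(5−16)≡19=t; n(13)→3·(13−16)≡17=r; m(12)→3·(12−16)≡14=o (all mod 26).

metro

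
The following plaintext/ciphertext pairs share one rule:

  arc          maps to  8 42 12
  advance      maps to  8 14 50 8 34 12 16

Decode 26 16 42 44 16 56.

jersey

The formula is n = 2×(alphabet index, a=1) + 6.
Decoding 26 16 42 44 16 56: 26→(26−6)÷2=10=j, 16→(16−6)÷2=5=e, 42→(42−6)÷2=18=r, 44→(44−6)÷2=19=s, 16→(16−6)÷2=5=e, 56→(56−6)÷2=25=y.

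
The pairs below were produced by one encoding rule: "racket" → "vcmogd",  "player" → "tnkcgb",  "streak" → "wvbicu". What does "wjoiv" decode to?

Shifts by position in racket: pos 0: r→v (+4), pos 1: a→c (+2), pos 2: c→m (+10), pos 3: k→o (+4), pos 4: e→g (+2), pos 5: t→d (+10) — repeating every 3. It's a Vigenère-style cipher with numeric key [4,2,10]: position i shifts by key[i mod 3].
Reversing it on wjoiv: w−4=s, j−2=h, o−10=e, i−4=e, v−2=t.

sheet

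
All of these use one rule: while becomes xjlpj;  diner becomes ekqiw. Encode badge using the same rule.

In while: w→x is +1, h→j is +2, i→l is +3, l→p is +4 — the shift increases by 1 each position. Each letter shifts forward by (position + 1), i.e. 1, 2, 3, … — the shift grows by one for each successive letter.
Applying it to badge: b+1=c, a+2=c, d+3=g, g+4=k, e+5=j.

ccgkj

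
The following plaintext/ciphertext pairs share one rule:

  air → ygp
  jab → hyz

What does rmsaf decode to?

Compare letters: a→y is +24, i→g is +24, r→p is +24 — a constant shift. Each letter is shifted forward by 24 in the alphabet (a Caesar shift of +24).
Undoing it on rmsaf: r−24=t, m−24=o, s−24=u, a−24=c, f−24=h.

touch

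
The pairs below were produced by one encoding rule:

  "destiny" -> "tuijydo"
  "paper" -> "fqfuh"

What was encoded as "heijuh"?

roster

Every letter moves 16 places later in the alphabet, wrapping around z→a.
Undoing it on heijuh: h−16=r, e−16=o, i−16=s, j−16=t, u−16=e, h−16=r.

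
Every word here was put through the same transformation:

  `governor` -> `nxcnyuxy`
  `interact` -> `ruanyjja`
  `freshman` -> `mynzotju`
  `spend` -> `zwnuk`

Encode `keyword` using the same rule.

The shift depends on letter class: consonant g→n is +7, but vowel o→x is +9. The rule splits by letter class: vowels +9, consonants +7.
Applying it to keyword: k(cons)+7=r, e(vowel)+9=n, y(cons)+7=f, w(cons)+7=d, o(vowel)+9=x, r(cons)+7=y, d(cons)+7=k.

rnfdxyk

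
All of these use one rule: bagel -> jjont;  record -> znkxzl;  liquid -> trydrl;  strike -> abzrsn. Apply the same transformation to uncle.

The shift depends on letter class: consonant b→j is +8, but vowel a→j is +9. Vowels shift forward by 9 and consonants shift forward by 8.
For uncle: u(vowel)+9=d, n(cons)+8=v, c(cons)+8=k, l(cons)+8=t, e(vowel)+9=n.

dvktn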